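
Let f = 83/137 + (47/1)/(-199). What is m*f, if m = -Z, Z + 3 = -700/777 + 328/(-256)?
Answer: 92752873/48419088 ≈ 1.9156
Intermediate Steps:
Z = -18407/3552 (Z = -3 + (-700/777 + 328/(-256)) = -3 + (-700*1/777 + 328*(-1/256)) = -3 + (-100/111 - 41/32) = -3 - 7751/3552 = -18407/3552 ≈ -5.1822)
f = 10078/27263 (f = 83*(1/137) + (47*1)*(-1/199) = 83/137 + 47*(-1/199) = 83/137 - 47/199 = 10078/27263 ≈ 0.36966)
m = 18407/3552 (m = -1*(-18407/3552) = 18407/3552 ≈ 5.1822)
m*f = (18407/3552)*(10078/27263) = 92752873/48419088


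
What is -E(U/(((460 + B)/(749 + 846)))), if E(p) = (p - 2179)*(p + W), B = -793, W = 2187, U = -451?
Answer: 9064971392/110889 ≈ 81748.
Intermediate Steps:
E(p) = (-2179 + p)*(2187 + p) (E(p) = (p - 2179)*(p + 2187) = (-2179 + p)*(2187 + p))
-E(U/(((460 + B)/(749 + 846)))) = -(-4765473 + (-451*(749 + 846)/(460 - 793))² + 8*(-451*(749 + 846)/(460 - 793))) = -(-4765473 + (-451/((-333/1595)))² + 8*(-451/((-333/1595)))) = -(-4765473 + (-451/((-333*1/1595)))² + 8*(-451/((-333*1/1595)))) = -(-4765473 + (-451/(-333/1595))² + 8*(-451/(-333/1595))) = -(-4765473 + (-451*(-1595/333))² + 8*(-451*(-1595/333))) = -(-4765473 + (719345/333)² + 8*(719345/333)) = -(-4765473 + 517457229025/110889 + 5754760/333) = -1*(-9064971392/110889) = 9064971392/110889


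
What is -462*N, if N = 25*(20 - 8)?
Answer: -138600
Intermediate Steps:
N = 300 (N = 25*12 = 300)
-462*N = -462*300 = -138600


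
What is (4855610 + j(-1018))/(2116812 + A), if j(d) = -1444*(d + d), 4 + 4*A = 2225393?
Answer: 31182376/10692637 ≈ 2.9162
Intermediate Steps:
A = 2225389/4 (A = -1 + (¼)*2225393 = -1 + 2225393/4 = 2225389/4 ≈ 5.5635e+5)
j(d) = -2888*d
(4855610 + j(-1018))/(2116812 + A) = (4855610 - 2888*(-1018))/(2116812 + 2225389/4) = (4855610 + 2939984)/(10692637/4) = 7795594*(4/10692637) = 31182376/10692637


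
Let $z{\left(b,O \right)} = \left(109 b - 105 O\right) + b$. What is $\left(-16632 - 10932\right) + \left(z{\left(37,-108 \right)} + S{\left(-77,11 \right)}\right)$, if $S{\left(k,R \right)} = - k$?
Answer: $-12077$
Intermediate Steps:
$z{\left(b,O \right)} = - 105 O + 110 b$ ($z{\left(b,O \right)} = \left(- 105 O + 109 b\right) + b = - 105 O + 110 b$)
$\left(-16632 - 10932\right) + \left(z{\left(37,-108 \right)} + S{\left(-77,11 \right)}\right) = \left(-16632 - 10932\right) + \left(\left(\left(-105\right) \left(-108\right) + 110 \cdot 37\right) - -77\right) = -27564 + \left(\left(11340 + 4070\right) + 77\right) = -27564 + \left(15410 + 77\right) = -27564 + 15487 = -12077$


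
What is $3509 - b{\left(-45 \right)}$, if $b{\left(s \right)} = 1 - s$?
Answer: $3463$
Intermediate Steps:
$3509 - b{\left(-45 \right)} = 3509 - \left(1 - -45\right) = 3509 - \left(1 + 45\right) = 3509 - 46 = 3463$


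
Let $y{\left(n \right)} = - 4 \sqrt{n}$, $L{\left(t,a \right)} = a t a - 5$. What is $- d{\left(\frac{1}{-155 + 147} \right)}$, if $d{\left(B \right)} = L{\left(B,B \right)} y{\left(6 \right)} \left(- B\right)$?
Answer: $- \frac{2561 \sqrt{6}}{1024} \approx -6.1261$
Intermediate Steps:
$L{\left(t,a \right)} = -5 + t a^{2}$ ($L{\left(t,a \right)} = t a^{2} - 5 = -5 + t a^{2}$)
$d{\left(B \right)} = 4 B \sqrt{6} \left(-5 + B^{3}\right)$ ($d{\left(B \right)} = \left(-5 + B B^{2}\right) - 4 \sqrt{6} \left(- B\right) = \left(-5 + B^{3}\right) 4 B \sqrt{6} = 4 B \sqrt{6} \left(-5 + B^{3}\right)$)
$- d{\left(\frac{1}{-155 + 147} \right)} = - \frac{4 \sqrt{6} \left(-5 + \left(\frac{1}{-155 + 147}\right)^{3}\right)}{-155 + 147} = - \frac{4 \sqrt{6} \left(-5 + \left(\frac{1}{-8}\right)^{3}\right)}{-8} = - \frac{4 \left(-1\right) \sqrt{6} \left(-5 + \left(- \frac{1}{8}\right)^{3}\right)}{8} = - \frac{4 \left(-1\right) \sqrt{6} \left(-5 - \frac{1}{512}\right)}{8} = - \frac{4 \left(-1\right) \sqrt{6} \left(-2561\right)}{8 \cdot 512} = - \frac{2561 \sqrt{6}}{1024}$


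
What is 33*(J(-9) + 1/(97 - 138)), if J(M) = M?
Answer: -12210/41 ≈ -297.80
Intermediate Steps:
33*(J(-9) + 1/(97 - 138)) = 33*(-9 + 1/(97 - 138)) = 33*(-9 + 1/(-41)) = 33*(-9 - 1/41) = 33*(-370/41) = -12210/41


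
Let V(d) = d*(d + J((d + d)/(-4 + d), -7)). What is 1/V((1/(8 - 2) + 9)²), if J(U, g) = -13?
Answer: 1296/7734925 ≈ 0.00016755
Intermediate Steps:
V(d) = d*(-13 + d) (V(d) = d*(d - 13) = d*(-13 + d))
1/V((1/(8 - 2) + 9)²) = 1/((1/(8 - 2) + 9)²*(-13 + (1/(8 - 2) + 9)²)) = 1/((1/6 + 9)²*(-13 + (1/6 + 9)²)) = 1/((⅙ + 9)²*(-13 + (⅙ + 9)²)) = 1/((55/6)²*(-13 + (55/6)²)) = 1/(3025*(-13 + 3025/36)/36) = 1/((3025/36)*(2557/36)) = 1/(7734925/1296) = 1296/7734925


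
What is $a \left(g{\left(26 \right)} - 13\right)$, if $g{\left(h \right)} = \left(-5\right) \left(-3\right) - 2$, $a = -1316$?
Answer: $0$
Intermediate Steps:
$g{\left(h \right)} = 13$ ($g{\left(h \right)} = 15 - 2 = 13$)
$a \left(g{\left(26 \right)} - 13\right) = - 1316 \left(13 - 13\right) = \left(-1316\right) 0 = 0$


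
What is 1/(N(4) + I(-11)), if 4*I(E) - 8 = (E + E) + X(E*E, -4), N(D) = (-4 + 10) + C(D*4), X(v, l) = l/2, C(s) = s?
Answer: 1/18 ≈ 0.055556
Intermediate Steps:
X(v, l) = l/2 (X(v, l) = l*(½) = l/2)
N(D) = 6 + 4*D (N(D) = (-4 + 10) + D*4 = 6 + 4*D)
I(E) = 3/2 + E/2 (I(E) = 2 + ((E + E) + (½)*(-4))/4 = 2 + (2*E - 2)/4 = 2 + (-2 + 2*E)/4 = 2 + (-½ + E/2) = 3/2 + E/2)
1/(N(4) + I(-11)) = 1/((6 + 4*4) + (3/2 + (½)*(-11))) = 1/((6 + 16) + (3/2 - 11/2)) = 1/(22 - 4) = 1/18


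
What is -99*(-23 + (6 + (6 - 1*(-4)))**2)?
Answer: -23067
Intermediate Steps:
-99*(-23 + (6 + (6 - 1*(-4)))**2) = -99*(-23 + (6 + (6 + 4))**2) = -99*(-23 + (6 + 10)**2) = -99*(-23 + 16**2) = -99*(-23 + 256) = -99*233 = -23067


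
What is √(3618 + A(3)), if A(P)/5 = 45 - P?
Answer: 2*√957 ≈ 61.871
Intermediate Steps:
A(P) = 225 - 5*P (A(P) = 5*(45 - P) = 225 - 5*P)
√(3618 + A(3)) = √(3618 + (225 - 5*3)) = √(3618 + (225 - 15)) = √(3618 + 210) = √3828 = 2*√957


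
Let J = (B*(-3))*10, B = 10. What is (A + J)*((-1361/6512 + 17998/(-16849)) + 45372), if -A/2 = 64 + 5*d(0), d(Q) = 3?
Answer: -1139986485016859/54860344 ≈ -2.0780e+7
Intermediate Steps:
J = -300 (J = (10*(-3))*10 = -30*10 = -300)
A = -158 (A = -2*(64 + 5*3) = -2*(64 + 15) = -2*79 = -158)
(A + J)*((-1361/6512 + 17998/(-16849)) + 45372) = (-158 - 300)*((-1361/6512 + 17998/(-16849)) + 45372) = -458*((-1361*1/6512 + 17998*(-1/16849)) + 45372) = -458*((-1361/6512 - 17998/16849) + 45372) = -458*(-140134465/109720688 + 45372) = -458*4978106921471/109720688 = -1139986485016859/54860344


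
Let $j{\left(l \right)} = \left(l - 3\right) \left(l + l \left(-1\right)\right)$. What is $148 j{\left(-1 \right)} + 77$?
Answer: $77$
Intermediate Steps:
$j{\left(l \right)} = 0$ ($j{\left(l \right)} = \left(-3 + l\right) \left(l - l\right) = \left(-3 + l\right) 0 = 0$)
$148 j{\left(-1 \right)} + 77 = 148 \cdot 0 + 77 = 0 + 77 = 77$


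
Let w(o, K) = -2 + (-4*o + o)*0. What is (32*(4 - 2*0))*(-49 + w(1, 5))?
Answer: -6528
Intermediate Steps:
w(o, K) = -2 (w(o, K) = -2 - 3*o*0 = -2 + 0 = -2)
(32*(4 - 2*0))*(-49 + w(1, 5)) = (32*(4 - 2*0))*(-49 - 2) = (32*(4 + 0))*(-51) = (32*4)*(-51) = 128*(-51) = -6528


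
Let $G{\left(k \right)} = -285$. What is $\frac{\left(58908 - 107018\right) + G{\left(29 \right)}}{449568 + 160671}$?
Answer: $- \frac{48395}{610239} \approx -0.079305$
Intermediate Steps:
$\frac{\left(58908 - 107018\right) + G{\left(29 \right)}}{449568 + 160671} = \frac{\left(58908 - 107018\right) - 285}{449568 + 160671} = \frac{-48110 - 285}{610239} = \left(-48395\right) \frac{1}{610239} = - \frac{48395}{610239}$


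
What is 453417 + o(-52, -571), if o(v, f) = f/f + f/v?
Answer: 23578307/52 ≈ 4.5343e+5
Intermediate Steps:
o(v, f) = 1 + f/v
453417 + o(-52, -571) = 453417 + (-571 - 52)/(-52) = 453417 - 1/52*(-623) = 453417 + 623/52 = 23578307/52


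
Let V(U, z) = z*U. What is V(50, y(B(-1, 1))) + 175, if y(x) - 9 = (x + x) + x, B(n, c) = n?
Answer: 475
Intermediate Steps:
y(x) = 9 + 3*x (y(x) = 9 + ((x + x) + x) = 9 + (2*x + x) = 9 + 3*x)
V(U, z) = U*z
V(50, y(B(-1, 1))) + 175 = 50*(9 + 3*(-1)) + 175 = 50*(9 - 3) + 175 = 50*6 + 175 = 300 + 175 = 475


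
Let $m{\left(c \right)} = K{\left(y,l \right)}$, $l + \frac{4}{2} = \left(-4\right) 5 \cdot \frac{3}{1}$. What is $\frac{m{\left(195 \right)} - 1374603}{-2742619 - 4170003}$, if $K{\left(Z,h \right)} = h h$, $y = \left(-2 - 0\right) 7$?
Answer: $\frac{1370759}{6912622} \approx 0.1983$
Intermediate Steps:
$y = -14$ ($y = \left(-2 + 0\right) 7 = \left(-2\right) 7 = -14$)
$l = -62$ ($l = -2 + \left(-4\right) 5 \cdot \frac{3}{1} = -2 - 20 \cdot 3 \cdot 1 = -2 - 60 = -62$)
$K{\left(Z,h \right)} = h^{2}$
$m{\left(c \right)} = 3844$ ($m{\left(c \right)} = \left(-62\right)^{2} = 3844$)
$\frac{m{\left(195 \right)} - 1374603}{-2742619 - 4170003} = \frac{3844 - 1374603}{-2742619 - 4170003} = - \frac{1370759}{-6912622} = \left(-1370759\right) \left(- \frac{1}{6912622}\right) = \frac{1370759}{6912622}$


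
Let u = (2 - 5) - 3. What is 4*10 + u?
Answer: 34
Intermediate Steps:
u = -6 (u = -3 - 3 = -6)
4*10 + u = 4*10 - 6 = 40 - 6 = 34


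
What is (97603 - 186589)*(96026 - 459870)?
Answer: 32377022184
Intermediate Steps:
(97603 - 186589)*(96026 - 459870) = -88986*(-363844) = 32377022184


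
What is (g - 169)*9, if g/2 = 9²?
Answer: -63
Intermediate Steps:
g = 162 (g = 2*9² = 2*81 = 162)
(g - 169)*9 = (162 - 169)*9 = -7*9 = -63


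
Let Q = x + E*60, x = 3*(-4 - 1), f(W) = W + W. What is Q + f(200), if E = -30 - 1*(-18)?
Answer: -335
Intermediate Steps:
E = -12 (E = -30 + 18 = -12)
f(W) = 2*W
x = -15 (x = 3*(-5) = -15)
Q = -735 (Q = -15 - 12*60 = -15 - 720 = -735)
Q + f(200) = -735 + 2*200 = -735 + 400 = -335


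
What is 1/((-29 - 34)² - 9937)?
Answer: -1/5968 ≈ -0.00016756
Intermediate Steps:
1/((-29 - 34)² - 9937) = 1/((-63)² - 9937) = 1/(3969 - 9937) = 1/(-5968) = -1/5968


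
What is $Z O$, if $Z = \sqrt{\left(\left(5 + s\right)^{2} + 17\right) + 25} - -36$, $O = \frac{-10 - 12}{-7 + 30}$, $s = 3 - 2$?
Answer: $- \frac{792}{23} - \frac{22 \sqrt{78}}{23} \approx -42.883$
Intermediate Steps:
$s = 1$
$O = - \frac{22}{23} \approx -0.95652$
$Z = 36 + \sqrt{78}$ ($Z = \sqrt{\left(\left(5 + 1\right)^{2} + 17\right) + 25} - -36 = \sqrt{\left(6^{2} + 17\right) + 25} + 36 = \sqrt{\left(36 + 17\right) + 25} + 36 = \sqrt{53 + 25} + 36 = \sqrt{78} + 36 = 36 + \sqrt{78} \approx 44.832$)
$Z O = \left(36 + \sqrt{78}\right) \left(- \frac{22}{23}\right) = - \frac{792}{23} - \frac{22 \sqrt{78}}{23}$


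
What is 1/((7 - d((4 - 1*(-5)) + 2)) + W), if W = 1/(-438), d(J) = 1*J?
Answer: -438/1753 ≈ -0.24986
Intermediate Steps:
d(J) = J
W = -1/438 ≈ -0.0022831
1/((7 - d((4 - 1*(-5)) + 2)) + W) = 1/((7 - ((4 - 1*(-5)) + 2)) - 1/438) = 1/((7 - ((4 + 5) + 2)) - 1/438) = 1/((7 - (9 + 2)) - 1/438) = 1/((7 - 1*11) - 1/438) = 1/((7 - 11) - 1/438) = 1/(-4 - 1/438) = 1/(-1753/438) = -438/1753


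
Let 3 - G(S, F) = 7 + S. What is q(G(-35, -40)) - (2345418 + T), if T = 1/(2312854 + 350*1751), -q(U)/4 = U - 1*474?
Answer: -6856814476785/2925704 ≈ -2.3436e+6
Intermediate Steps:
G(S, F) = -4 - S (G(S, F) = 3 - (7 + S) = 3 + (-7 - S) = -4 - S)
q(U) = 1896 - 4*U (q(U) = -4*(U - 1*474) = -4*(U - 474) = -4*(-474 + U) = 1896 - 4*U)
T = 1/2925704 (T = 1/(2312854 + 612850) = 1/2925704 ≈ 3.4180e-7)
q(G(-35, -40)) - (2345418 + T) = (1896 - 4*(-4 - 1*(-35))) - (2345418 + 1/2925704) = (1896 - 4*(-4 + 35)) - 1*6861998824273/2925704 = (1896 - 4*31) - 6861998824273/2925704 = (1896 - 124) - 6861998824273/2925704 = 1772 - 6861998824273/2925704 = -6856814476785/2925704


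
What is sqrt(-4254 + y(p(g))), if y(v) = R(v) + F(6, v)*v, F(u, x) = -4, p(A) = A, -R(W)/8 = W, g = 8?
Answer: 5*I*sqrt(174) ≈ 65.955*I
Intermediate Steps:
R(W) = -8*W
y(v) = -12*v (y(v) = -8*v - 4*v = -12*v)
sqrt(-4254 + y(p(g))) = sqrt(-4254 - 12*8) = sqrt(-4254 - 96) = sqrt(-4350) = 5*I*sqrt(174)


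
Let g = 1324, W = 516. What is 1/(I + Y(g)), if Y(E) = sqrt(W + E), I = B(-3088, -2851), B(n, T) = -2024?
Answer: -11/22254 - sqrt(115)/1023684 ≈ -0.00050477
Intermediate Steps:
I = -2024
Y(E) = sqrt(516 + E)
1/(I + Y(g)) = 1/(-2024 + sqrt(516 + 1324)) = 1/(-2024 + sqrt(1840)) = 1/(-2024 + 4*sqrt(115))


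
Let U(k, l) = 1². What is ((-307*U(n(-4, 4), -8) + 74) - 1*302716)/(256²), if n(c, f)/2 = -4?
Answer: -302949/65536 ≈ -4.6226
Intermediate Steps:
n(c, f) = -8 (n(c, f) = 2*(-4) = -8)
U(k, l) = 1
((-307*U(n(-4, 4), -8) + 74) - 1*302716)/(256²) = ((-307*1 + 74) - 1*302716)/(256²) = ((-307 + 74) - 302716)/65536 = (-233 - 302716)*(1/65536) = -302949*1/65536 = -302949/65536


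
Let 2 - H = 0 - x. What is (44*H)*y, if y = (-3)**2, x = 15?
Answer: 6732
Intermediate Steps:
H = 17 (H = 2 - (0 - 1*15) = 2 - (0 - 15) = 2 - 1*(-15) = 2 + 15 = 17)
y = 9
(44*H)*y = (44*17)*9 = 748*9 = 6732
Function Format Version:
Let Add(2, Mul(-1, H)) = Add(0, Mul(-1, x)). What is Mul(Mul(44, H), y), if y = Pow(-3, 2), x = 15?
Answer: 6732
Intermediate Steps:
H = 17 (H = Add(2, Mul(-1, Add(0, Mul(-1, 15)))) = Add(2, Mul(-1, Add(0, -15))) = Add(2, Mul(-1, -15)) = Add(2, 15) = 17)
y = 9
Mul(Mul(44, H), y) = Mul(Mul(44, 17), 9) = Mul(748, 9) = 6732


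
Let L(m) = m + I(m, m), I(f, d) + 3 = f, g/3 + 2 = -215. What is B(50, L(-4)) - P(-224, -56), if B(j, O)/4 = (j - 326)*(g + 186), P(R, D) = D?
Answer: 513416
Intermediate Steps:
g = -651 (g = -6 + 3*(-215) = -6 - 645 = -651)
I(f, d) = -3 + f
L(m) = -3 + 2*m (L(m) = m + (-3 + m) = -3 + 2*m)
B(j, O) = 606360 - 1860*j (B(j, O) = 4*((j - 326)*(-651 + 186)) = 4*((-326 + j)*(-465)) = 4*(151590 - 465*j) = 606360 - 1860*j)
B(50, L(-4)) - P(-224, -56) = (606360 - 1860*50) - 1*(-56) = (606360 - 93000) + 56 = 513360 + 56 = 513416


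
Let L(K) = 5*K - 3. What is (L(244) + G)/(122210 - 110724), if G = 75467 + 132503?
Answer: 209187/11486 ≈ 18.212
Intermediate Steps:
G = 207970
L(K) = -3 + 5*K
(L(244) + G)/(122210 - 110724) = ((-3 + 5*244) + 207970)/(122210 - 110724) = ((-3 + 1220) + 207970)/11486 = (1217 + 207970)*(1/11486) = 209187*(1/11486) = 209187/11486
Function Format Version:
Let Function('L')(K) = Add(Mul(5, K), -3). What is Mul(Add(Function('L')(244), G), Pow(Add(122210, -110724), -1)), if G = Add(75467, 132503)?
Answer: Rational(209187, 11486) ≈ 18.212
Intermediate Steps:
G = 207970
Function('L')(K) = Add(-3, Mul(5, K))
Mul(Add(Function('L')(244), G), Pow(Add(122210, -110724), -1)) = Mul(Add(Add(-3, Mul(5, 244)), 207970), Pow(Add(122210, -110724), -1)) = Mul(Add(Add(-3, 1220), 207970), Pow(11486, -1)) = Mul(Add(1217, 207970), Rational(1, 11486)) = Mul(209187, Rational(1, 11486)) = Rational(209187, 11486)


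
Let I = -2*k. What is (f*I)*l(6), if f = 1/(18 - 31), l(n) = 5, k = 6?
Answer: 60/13 ≈ 4.6154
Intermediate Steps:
I = -12 (I = -2*6 = -12)
f = -1/13 (f = 1/(-13) = -1/13 ≈ -0.076923)
(f*I)*l(6) = -1/13*(-12)*5 = (12/13)*5 = 60/13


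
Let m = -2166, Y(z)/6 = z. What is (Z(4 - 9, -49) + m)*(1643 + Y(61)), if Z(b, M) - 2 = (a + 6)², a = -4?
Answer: -4339440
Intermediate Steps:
Y(z) = 6*z
Z(b, M) = 6 (Z(b, M) = 2 + (-4 + 6)² = 2 + 2² = 2 + 4 = 6)
(Z(4 - 9, -49) + m)*(1643 + Y(61)) = (6 - 2166)*(1643 + 6*61) = -2160*(1643 + 366) = -2160*2009 = -4339440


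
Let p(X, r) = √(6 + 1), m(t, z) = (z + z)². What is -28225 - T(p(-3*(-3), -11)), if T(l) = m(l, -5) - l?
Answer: -28325 + √7 ≈ -28322.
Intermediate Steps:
m(t, z) = 4*z² (m(t, z) = (2*z)² = 4*z²)
p(X, r) = √7
T(l) = 100 - l (T(l) = 4*(-5)² - l = 4*25 - l = 100 - l)
-28225 - T(p(-3*(-3), -11)) = -28225 - (100 - √7) = -28225 + (-100 + √7) = -28325 + √7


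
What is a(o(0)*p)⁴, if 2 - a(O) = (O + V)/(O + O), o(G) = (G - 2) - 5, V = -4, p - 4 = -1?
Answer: 12117361/3111696 ≈ 3.8941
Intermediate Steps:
p = 3 (p = 4 - 1 = 3)
o(G) = -7 + G (o(G) = (-2 + G) - 5 = -7 + G)
a(O) = 2 - (-4 + O)/(2*O) (a(O) = 2 - (O - 4)/(O + O) = 2 - (-4 + O)/(2*O))
a(o(0)*p)⁴ = (3/2 + 2/(((-7 + 0)*3)))⁴ = (3/2 + 2/((-7*3)))⁴ = (3/2 + 2/(-21))⁴ = (3/2 + 2*(-1/21))⁴ = (3/2 - 2/21)⁴ = (59/42)⁴ = 12117361/3111696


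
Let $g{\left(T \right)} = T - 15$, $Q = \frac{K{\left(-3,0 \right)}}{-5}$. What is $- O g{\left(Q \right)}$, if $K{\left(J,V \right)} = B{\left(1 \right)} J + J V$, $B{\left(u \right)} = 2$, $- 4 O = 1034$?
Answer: $- \frac{35673}{10} \approx -3567.3$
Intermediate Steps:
$O = - \frac{517}{2}$ ($O = \left(- \frac{1}{4}\right) 1034 = - \frac{517}{2} \approx -258.5$)
$K{\left(J,V \right)} = 2 J + J V$
$Q = \frac{6}{5}$ ($Q = \frac{\left(-3\right) \left(2 + 0\right)}{-5} = \left(-3\right) 2 \left(- \frac{1}{5}\right) = \left(-6\right) \left(- \frac{1}{5}\right) = \frac{6}{5} \approx 1.2$)
$g{\left(T \right)} = -15 + T$
$- O g{\left(Q \right)} = \left(-1\right) \left(- \frac{517}{2}\right) \left(-15 + \frac{6}{5}\right) = \frac{517}{2} \left(- \frac{69}{5}\right) = - \frac{35673}{10}$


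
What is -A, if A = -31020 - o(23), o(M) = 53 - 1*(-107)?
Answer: 31180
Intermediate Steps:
o(M) = 160 (o(M) = 53 + 107 = 160)
A = -31180 (A = -31020 - 1*160 = -31020 - 160 = -31180)
-A = -1*(-31180) = 31180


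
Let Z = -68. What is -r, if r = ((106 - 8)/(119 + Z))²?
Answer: -9604/2601 ≈ -3.6924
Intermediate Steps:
r = 9604/2601 (r = ((106 - 8)/(119 - 68))² = (98/51)² = 9604/2601 ≈ 3.6924)
-r = -1*9604/2601 = -9604/2601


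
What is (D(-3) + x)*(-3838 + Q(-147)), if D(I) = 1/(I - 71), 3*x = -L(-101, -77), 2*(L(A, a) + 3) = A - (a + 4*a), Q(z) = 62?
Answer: 19425632/111 ≈ 1.7501e+5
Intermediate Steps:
L(A, a) = -3 + A/2 - 5*a/2 (L(A, a) = -3 + (A - (a + 4*a))/2 = -3 + (A - 5*a)/2 = -3 + (A/2 - 5*a/2) = -3 + A/2 - 5*a/2)
x = -139/3 (x = (-(-3 + (½)*(-101) - 5/2*(-77)))/3 = (-(-3 - 101/2 + 385/2))/3 = (-1*139)/3 = (⅓)*(-139) = -139/3 ≈ -46.333)
D(I) = 1/(-71 + I)
(D(-3) + x)*(-3838 + Q(-147)) = (1/(-71 - 3) - 139/3)*(-3838 + 62) = (1/(-74) - 139/3)*(-3776) = (-1/74 - 139/3)*(-3776) = -10289/222*(-3776) = 19425632/111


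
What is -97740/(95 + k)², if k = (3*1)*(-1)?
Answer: -24435/2116 ≈ -11.548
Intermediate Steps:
k = -3 (k = 3*(-1) = -3)
-97740/(95 + k)² = -97740/(95 - 3)² = -97740/(92²) = -97740/8464 = -97740*1/8464 = -24435/2116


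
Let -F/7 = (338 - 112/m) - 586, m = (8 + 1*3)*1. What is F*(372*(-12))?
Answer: -88744320/11 ≈ -8.0677e+6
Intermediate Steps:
m = 11 (m = (8 + 3)*1 = 11*1 = 11)
F = 19880/11 (F = -7*((338 - 112/11) - 586) = -7*(3606/11 - 586) = -7*(-2840/11) = 19880/11 ≈ 1807.3)
F*(372*(-12)) = 19880*(372*(-12))/11 = (19880/11)*(-4464) = -88744320/11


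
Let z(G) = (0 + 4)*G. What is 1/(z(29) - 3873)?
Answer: -1/3757 ≈ -0.00026617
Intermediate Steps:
z(G) = 4*G
1/(z(29) - 3873) = 1/(4*29 - 3873) = 1/(116 - 3873) = 1/(-3757) = -1/3757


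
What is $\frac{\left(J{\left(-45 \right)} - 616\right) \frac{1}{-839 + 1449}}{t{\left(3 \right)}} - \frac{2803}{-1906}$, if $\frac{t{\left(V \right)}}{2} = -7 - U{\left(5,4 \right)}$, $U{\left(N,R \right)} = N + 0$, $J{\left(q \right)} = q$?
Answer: $\frac{21147893}{13951920} \approx 1.5158$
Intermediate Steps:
$U{\left(N,R \right)} = N$
$t{\left(V \right)} = -24$ ($t{\left(V \right)} = 2 \left(-7 - 5\right) = 2 \left(-12\right) = -24$)
$\frac{\left(J{\left(-45 \right)} - 616\right) \frac{1}{-839 + 1449}}{t{\left(3 \right)}} - \frac{2803}{-1906} = \frac{\left(-45 - 616\right) \frac{1}{-839 + 1449}}{-24} - \frac{2803}{-1906} = - \frac{661}{610} \left(- \frac{1}{24}\right) - - \frac{2803}{1906} = \left(-661\right) \frac{1}{610} \left(- \frac{1}{24}\right) + \frac{2803}{1906} = \left(- \frac{661}{610}\right) \left(- \frac{1}{24}\right) + \frac{2803}{1906} = \frac{661}{14640} + \frac{2803}{1906} = \frac{21147893}{13951920}$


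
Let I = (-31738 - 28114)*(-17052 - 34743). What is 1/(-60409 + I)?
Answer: 1/3099973931 ≈ 3.2258e-10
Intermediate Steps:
I = 3100034340 (I = -59852*(-51795) = 3100034340)
1/(-60409 + I) = 1/(-60409 + 3100034340) = 1/3099973931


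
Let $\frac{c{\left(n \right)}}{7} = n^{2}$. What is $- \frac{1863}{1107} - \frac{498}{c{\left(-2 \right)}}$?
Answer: $- \frac{11175}{574} \approx -19.469$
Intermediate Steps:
$c{\left(n \right)} = 7 n^{2}$
$- \frac{1863}{1107} - \frac{498}{c{\left(-2 \right)}} = - \frac{1863}{1107} - \frac{498}{7 \left(-2\right)^{2}} = \left(-1863\right) \frac{1}{1107} - \frac{498}{7 \cdot 4} = - \frac{69}{41} - \frac{498}{28} = - \frac{69}{41} - \frac{249}{14} = - \frac{11175}{574}$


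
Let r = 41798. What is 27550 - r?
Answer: -14248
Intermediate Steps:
27550 - r = 27550 - 1*41798 = 27550 - 41798 = -14248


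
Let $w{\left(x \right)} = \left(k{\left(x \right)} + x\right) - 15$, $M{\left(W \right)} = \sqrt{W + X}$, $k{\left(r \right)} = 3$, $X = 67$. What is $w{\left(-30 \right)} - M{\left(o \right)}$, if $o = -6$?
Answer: $-42 - \sqrt{61} \approx -49.81$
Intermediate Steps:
$M{\left(W \right)} = \sqrt{67 + W}$ ($M{\left(W \right)} = \sqrt{W + 67} = \sqrt{67 + W}$)
$w{\left(x \right)} = -12 + x$ ($w{\left(x \right)} = \left(3 + x\right) - 15 = -12 + x$)
$w{\left(-30 \right)} - M{\left(o \right)} = \left(-12 - 30\right) - \sqrt{67 - 6} = -42 - \sqrt{61}$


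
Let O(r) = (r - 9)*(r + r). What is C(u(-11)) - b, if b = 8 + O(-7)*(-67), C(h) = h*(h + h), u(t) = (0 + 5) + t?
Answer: 15072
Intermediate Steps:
u(t) = 5 + t
C(h) = 2*h**2 (C(h) = h*(2*h) = 2*h**2)
O(r) = 2*r*(-9 + r) (O(r) = (-9 + r)*(2*r) = 2*r*(-9 + r))
b = -15000 (b = 8 + (2*(-7)*(-9 - 7))*(-67) = 8 + (2*(-7)*(-16))*(-67) = 8 + 224*(-67) = 8 - 15008 = -15000)
C(u(-11)) - b = 2*(5 - 11)**2 - 1*(-15000) = 2*(-6)**2 + 15000 = 2*36 + 15000 = 72 + 15000 = 15072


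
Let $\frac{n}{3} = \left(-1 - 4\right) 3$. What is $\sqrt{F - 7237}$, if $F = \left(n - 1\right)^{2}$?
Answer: $3 i \sqrt{569} \approx 71.561 i$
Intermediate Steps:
$n = -45$ ($n = 3 \left(-1 - 4\right) 3 = 3 \left(\left(-5\right) 3\right) = 3 \left(-15\right) = -45$)
$F = 2116$ ($F = \left(-45 - 1\right)^{2} = \left(-46\right)^{2} = 2116$)
$\sqrt{F - 7237} = \sqrt{2116 - 7237} = \sqrt{-5121} = 3 i \sqrt{569}$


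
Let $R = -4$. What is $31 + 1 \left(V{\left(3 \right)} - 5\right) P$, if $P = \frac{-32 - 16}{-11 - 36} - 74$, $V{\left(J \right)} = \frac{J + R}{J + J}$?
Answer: $\frac{57536}{141} \approx 408.06$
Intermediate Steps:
$V{\left(J \right)} = \frac{-4 + J}{2 J}$ ($V{\left(J \right)} = \frac{J - 4}{J + J} = \frac{-4 + J}{2 J}$)
$P = - \frac{3430}{47}$ ($P = - \frac{48}{-47} - 74 = \left(-48\right) \left(- \frac{1}{47}\right) - 74 = \frac{48}{47} - 74 = - \frac{3430}{47} \approx -72.979$)
$31 + 1 \left(V{\left(3 \right)} - 5\right) P = 31 + 1 \left(\frac{-4 + 3}{2 \cdot 3} - 5\right) \left(- \frac{3430}{47}\right) = 31 + 1 \left(\frac{1}{2} \cdot \frac{1}{3} \left(-1\right) - 5\right) \left(- \frac{3430}{47}\right) = 31 + 1 \left(- \frac{1}{6} - 5\right) \left(- \frac{3430}{47}\right) = 31 + 1 \left(- \frac{31}{6}\right) \left(- \frac{3430}{47}\right) = 31 - - \frac{53165}{141} = 31 + \frac{53165}{141} = \frac{57536}{141}$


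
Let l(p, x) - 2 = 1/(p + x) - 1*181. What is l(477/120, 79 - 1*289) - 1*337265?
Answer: -2780876044/8241 ≈ -3.3744e+5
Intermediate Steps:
l(p, x) = -179 + 1/(p + x) (l(p, x) = 2 + (1/(p + x) - 1*181) = 2 + (1/(p + x) - 181) = 2 + (-181 + 1/(p + x)) = -179 + 1/(p + x))
l(477/120, 79 - 1*289) - 1*337265 = (1 - 85383/120 - 179*(79 - 1*289))/(477/120 + (79 - 1*289)) - 1*337265 = (1 - 85383/120 - 179*(79 - 289))/(477*(1/120) + (79 - 289)) - 337265 = (1 - 179*159/40 - 179*(-210))/(159/40 - 210) - 337265 = (1 - 28461/40 + 37590)/(-8241/40) - 337265 = -40/8241*1475179/40 - 337265 = -1475179/8241 - 337265 = -2780876044/8241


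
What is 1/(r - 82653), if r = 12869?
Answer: -1/69784 ≈ -1.4330e-5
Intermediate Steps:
1/(r - 82653) = 1/(12869 - 82653) = 1/(-69784) = -1/69784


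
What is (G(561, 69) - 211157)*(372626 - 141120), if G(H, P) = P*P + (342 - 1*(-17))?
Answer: -47698801722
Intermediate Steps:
G(H, P) = 359 + P² (G(H, P) = P² + (342 + 17) = P² + 359 = 359 + P²)
(G(561, 69) - 211157)*(372626 - 141120) = ((359 + 69²) - 211157)*(372626 - 141120) = ((359 + 4761) - 211157)*231506 = (5120 - 211157)*231506 = -206037*231506 = -47698801722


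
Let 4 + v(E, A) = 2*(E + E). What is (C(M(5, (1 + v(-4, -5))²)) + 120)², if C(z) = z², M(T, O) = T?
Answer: 21025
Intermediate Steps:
v(E, A) = -4 + 4*E (v(E, A) = -4 + 2*(E + E) = -4 + 2*(2*E) = -4 + 4*E)
(C(M(5, (1 + v(-4, -5))²)) + 120)² = (5² + 120)² = (25 + 120)² = 145² = 21025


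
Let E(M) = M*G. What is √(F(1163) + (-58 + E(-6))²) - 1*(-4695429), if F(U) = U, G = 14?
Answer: 4695429 + √21327 ≈ 4.6956e+6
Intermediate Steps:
E(M) = 14*M (E(M) = M*14 = 14*M)
√(F(1163) + (-58 + E(-6))²) - 1*(-4695429) = √(1163 + (-58 + 14*(-6))²) - 1*(-4695429) = √(1163 + (-58 - 84)²) + 4695429 = √(1163 + (-142)²) + 4695429 = √(1163 + 20164) + 4695429 = √21327 + 4695429 = 4695429 + √21327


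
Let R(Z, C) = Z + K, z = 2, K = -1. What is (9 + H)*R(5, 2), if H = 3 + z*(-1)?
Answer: 40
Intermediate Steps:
R(Z, C) = -1 + Z (R(Z, C) = Z - 1 = -1 + Z)
H = 1 (H = 3 + 2*(-1) = 3 - 2 = 1)
(9 + H)*R(5, 2) = (9 + 1)*(-1 + 5) = 10*4 = 40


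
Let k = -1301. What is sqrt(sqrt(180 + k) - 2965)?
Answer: sqrt(-2965 + I*sqrt(1121)) ≈ 0.3074 + 54.453*I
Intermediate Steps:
sqrt(sqrt(180 + k) - 2965) = sqrt(sqrt(180 - 1301) - 2965) = sqrt(sqrt(-1121) - 2965) = sqrt(I*sqrt(1121) - 2965) = sqrt(-2965 + I*sqrt(1121))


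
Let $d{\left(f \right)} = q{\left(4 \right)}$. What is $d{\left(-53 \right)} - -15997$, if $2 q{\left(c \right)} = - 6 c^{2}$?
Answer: $15949$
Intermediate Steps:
$q{\left(c \right)} = - 3 c^{2}$ ($q{\left(c \right)} = \frac{\left(-6\right) c^{2}}{2} = - 3 c^{2}$)
$d{\left(f \right)} = -48$ ($d{\left(f \right)} = - 3 \cdot 4^{2} = \left(-3\right) 16 = -48$)
$d{\left(-53 \right)} - -15997 = -48 - -15997 = -48 + 15997 = 15949$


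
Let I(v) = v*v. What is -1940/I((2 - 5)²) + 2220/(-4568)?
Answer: -2260435/92502 ≈ -24.437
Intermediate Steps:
I(v) = v²
-1940/I((2 - 5)²) + 2220/(-4568) = -1940/(2 - 5)⁴ + 2220/(-4568) = -1940/(((-3)²)²) + 2220*(-1/4568) = -1940/(9²) - 555/1142 = -1940/81 - 555/1142 = -2260435/92502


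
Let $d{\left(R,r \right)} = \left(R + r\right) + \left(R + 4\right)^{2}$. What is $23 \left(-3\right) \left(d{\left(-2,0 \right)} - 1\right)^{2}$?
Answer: $-69$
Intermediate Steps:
$d{\left(R,r \right)} = R + r + \left(4 + R\right)^{2}$ ($d{\left(R,r \right)} = \left(R + r\right) + \left(4 + R\right)^{2} = R + r + \left(4 + R\right)^{2}$)
$23 \left(-3\right) \left(d{\left(-2,0 \right)} - 1\right)^{2} = 23 \left(-3\right) \left(\left(-2 + 0 + \left(4 - 2\right)^{2}\right) - 1\right)^{2} = - 69 \left(\left(-2 + 0 + 2^{2}\right) - 1\right)^{2} = - 69 \left(\left(-2 + 0 + 4\right) - 1\right)^{2} = - 69 \left(2 - 1\right)^{2} = - 69 \cdot 1^{2} = \left(-69\right) 1 = -69$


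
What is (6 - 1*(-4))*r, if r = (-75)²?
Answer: 56250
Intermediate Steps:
r = 5625
(6 - 1*(-4))*r = (6 - 1*(-4))*5625 = (6 + 4)*5625 = 10*5625 = 56250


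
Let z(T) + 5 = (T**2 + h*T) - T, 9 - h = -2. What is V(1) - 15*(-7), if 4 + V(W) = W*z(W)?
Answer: 107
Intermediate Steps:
h = 11 (h = 9 - 1*(-2) = 9 + 2 = 11)
z(T) = -5 + T**2 + 10*T (z(T) = -5 + ((T**2 + 11*T) - T) = -5 + (T**2 + 10*T) = -5 + T**2 + 10*T)
V(W) = -4 + W*(-5 + W**2 + 10*W)
V(1) - 15*(-7) = (-4 + 1*(-5 + 1**2 + 10*1)) - 15*(-7) = (-4 + 1*(-5 + 1 + 10)) + 105 = (-4 + 1*6) + 105 = (-4 + 6) + 105 = 2 + 105 = 107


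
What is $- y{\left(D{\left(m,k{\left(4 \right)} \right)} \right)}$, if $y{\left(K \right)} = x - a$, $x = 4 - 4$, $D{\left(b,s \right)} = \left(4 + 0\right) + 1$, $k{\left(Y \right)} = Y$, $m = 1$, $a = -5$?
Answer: $-5$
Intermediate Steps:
$D{\left(b,s \right)} = 5$ ($D{\left(b,s \right)} = 4 + 1 = 5$)
$x = 0$
$y{\left(K \right)} = 5$ ($y{\left(K \right)} = 0 - -5 = 0 + 5 = 5$)
$- y{\left(D{\left(m,k{\left(4 \right)} \right)} \right)} = \left(-1\right) 5 = -5$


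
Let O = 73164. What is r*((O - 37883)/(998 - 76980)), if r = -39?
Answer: 1375959/75982 ≈ 18.109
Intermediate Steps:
r*((O - 37883)/(998 - 76980)) = -39*(73164 - 37883)/(998 - 76980) = -1375959/(-75982) = -1375959*(-1)/75982 = -39*(-35281/75982) = 1375959/75982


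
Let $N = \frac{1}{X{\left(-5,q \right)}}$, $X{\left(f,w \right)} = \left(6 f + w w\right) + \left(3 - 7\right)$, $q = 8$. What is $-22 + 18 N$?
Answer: $- \frac{107}{5} \approx -21.4$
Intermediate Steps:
$X{\left(f,w \right)} = -4 + w^{2} + 6 f$ ($X{\left(f,w \right)} = \left(6 f + w^{2}\right) + \left(3 - 7\right) = \left(w^{2} + 6 f\right) - 4 = -4 + w^{2} + 6 f$)
$N = \frac{1}{30}$ ($N = \frac{1}{-4 + 8^{2} + 6 \left(-5\right)} = \frac{1}{-4 + 64 - 30} = \frac{1}{30} \approx 0.033333$)
$-22 + 18 N = -22 + 18 \cdot \frac{1}{30} = -22 + \frac{3}{5} = - \frac{107}{5}$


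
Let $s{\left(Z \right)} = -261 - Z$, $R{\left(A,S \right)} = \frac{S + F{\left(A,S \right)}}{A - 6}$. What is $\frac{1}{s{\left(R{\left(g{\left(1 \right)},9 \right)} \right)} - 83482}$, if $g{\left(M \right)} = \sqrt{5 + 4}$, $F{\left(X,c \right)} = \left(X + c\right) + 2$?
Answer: $- \frac{3}{251206} \approx -1.1942 \cdot 10^{-5}$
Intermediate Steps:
$F{\left(X,c \right)} = 2 + X + c$
$g{\left(M \right)} = 3$ ($g{\left(M \right)} = \sqrt{9} = 3$)
$R{\left(A,S \right)} = \frac{2 + A + 2 S}{-6 + A}$ ($R{\left(A,S \right)} = \frac{S + \left(2 + A + S\right)}{A - 6} = \frac{2 + A + 2 S}{-6 + A}$)
$\frac{1}{s{\left(R{\left(g{\left(1 \right)},9 \right)} \right)} - 83482} = \frac{1}{\left(-261 - \frac{2 + 3 + 2 \cdot 9}{-6 + 3}\right) - 83482} = \frac{1}{\left(-261 - \frac{2 + 3 + 18}{-3}\right) - 83482} = \frac{1}{\left(-261 - \left(- \frac{1}{3}\right) 23\right) - 83482} = \frac{1}{\left(-261 - - \frac{23}{3}\right) - 83482} = \frac{1}{\left(-261 + \frac{23}{3}\right) - 83482} = \frac{1}{- \frac{760}{3} - 83482} = \frac{1}{- \frac{251206}{3}} = - \frac{3}{251206}$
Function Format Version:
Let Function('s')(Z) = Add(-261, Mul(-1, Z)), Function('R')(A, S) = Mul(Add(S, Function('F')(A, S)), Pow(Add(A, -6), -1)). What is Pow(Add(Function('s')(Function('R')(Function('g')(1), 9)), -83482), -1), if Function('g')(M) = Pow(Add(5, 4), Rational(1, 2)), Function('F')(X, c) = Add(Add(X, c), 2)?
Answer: Rational(-3, 251206) ≈ -1.1942e-5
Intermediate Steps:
Function('F')(X, c) = Add(2, X, c)
Function('g')(M) = 3 (Function('g')(M) = Pow(9, Rational(1, 2)) = 3)
Function('R')(A, S) = Mul(Pow(Add(-6, A), -1), Add(2, A, Mul(2, S))) (Function('R')(A, S) = Mul(Add(S, Add(2, A, S)), Pow(Add(A, -6), -1)) = Mul(Add(2, A, Mul(2, S)), Pow(Add(-6, A), -1)) = Mul(Pow(Add(-6, A), -1), Add(2, A, Mul(2, S))))
Pow(Add(Function('s')(Function('R')(Function('g')(1), 9)), -83482), -1) = Pow(Add(Add(-261, Mul(-1, Mul(Pow(Add(-6, 3), -1), Add(2, 3, Mul(2, 9))))), -83482), -1) = Pow(Add(Add(-261, Mul(-1, Mul(Pow(-3, -1), Add(2, 3, 18)))), -83482), -1) = Pow(Add(Add(-261, Mul(-1, Mul(Rational(-1, 3), 23))), -83482), -1) = Pow(Add(Add(-261, Mul(-1, Rational(-23, 3))), -83482), -1) = Pow(Add(Add(-261, Rational(23, 3)), -83482), -1) = Pow(Add(Rational(-760, 3), -83482), -1) = Pow(Rational(-251206, 3), -1) = Rational(-3, 251206)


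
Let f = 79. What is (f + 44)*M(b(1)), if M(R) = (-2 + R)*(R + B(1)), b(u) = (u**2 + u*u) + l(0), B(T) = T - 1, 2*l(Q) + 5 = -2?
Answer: 2583/4 ≈ 645.75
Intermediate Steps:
l(Q) = -7/2 (l(Q) = -5/2 + (1/2)*(-2) = -5/2 - 1 = -7/2)
B(T) = -1 + T
b(u) = -7/2 + 2*u**2 (b(u) = (u**2 + u*u) - 7/2 = (u**2 + u**2) - 7/2 = 2*u**2 - 7/2 = -7/2 + 2*u**2)
M(R) = R*(-2 + R) (M(R) = (-2 + R)*(R + (-1 + 1)) = (-2 + R)*(R + 0) = (-2 + R)*R = R*(-2 + R))
(f + 44)*M(b(1)) = (79 + 44)*((-7/2 + 2*1**2)*(-2 + (-7/2 + 2*1**2))) = 123*((-7/2 + 2*1)*(-2 + (-7/2 + 2*1))) = 123*((-7/2 + 2)*(-2 + (-7/2 + 2))) = 123*(-3*(-2 - 3/2)/2) = 123*(-3/2*(-7/2)) = 123*(21/4) = 2583/4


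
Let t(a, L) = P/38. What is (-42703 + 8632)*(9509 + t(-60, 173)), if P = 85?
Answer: -12314179317/38 ≈ -3.2406e+8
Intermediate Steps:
t(a, L) = 85/38
(-42703 + 8632)*(9509 + t(-60, 173)) = (-42703 + 8632)*(9509 + 85/38) = -34071*361427/38 = -12314179317/38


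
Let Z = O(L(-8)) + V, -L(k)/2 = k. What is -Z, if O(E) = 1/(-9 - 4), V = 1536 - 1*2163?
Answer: 8152/13 ≈ 627.08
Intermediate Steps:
L(k) = -2*k
V = -627 (V = 1536 - 2163 = -627)
O(E) = -1/13 (O(E) = 1/(-13) = -1/13)
Z = -8152/13 (Z = -1/13 - 627 = -8152/13 ≈ -627.08)
-Z = -1*(-8152/13) = 8152/13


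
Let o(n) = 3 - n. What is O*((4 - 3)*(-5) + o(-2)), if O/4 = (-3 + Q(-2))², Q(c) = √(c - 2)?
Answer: 0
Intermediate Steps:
Q(c) = √(-2 + c)
O = 4*(-3 + 2*I)² (O = 4*(-3 + √(-2 - 2))² = 4*(-3 + √(-4))² = 4*(-3 + 2*I)² ≈ 20.0 - 48.0*I)
O*((4 - 3)*(-5) + o(-2)) = (20 - 48*I)*((4 - 3)*(-5) + (3 - 1*(-2))) = (20 - 48*I)*(1*(-5) + (3 + 2)) = (20 - 48*I)*(-5 + 5) = (20 - 48*I)*0 = 0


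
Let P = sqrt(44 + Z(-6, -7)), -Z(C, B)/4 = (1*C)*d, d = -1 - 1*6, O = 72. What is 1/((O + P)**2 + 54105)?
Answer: -I/(-59165*I + 288*sqrt(31)) ≈ 1.6889e-5 - 4.5775e-7*I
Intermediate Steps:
d = -7 (d = -1 - 6 = -7)
Z(C, B) = 28*C (Z(C, B) = -4*1*C*(-7) = -4*C*(-7) = -(-28)*C = 28*C)
P = 2*I*sqrt(31) (P = sqrt(44 + 28*(-6)) = sqrt(44 - 168) = sqrt(-124) = 2*I*sqrt(31) ≈ 11.136*I)
1/((O + P)**2 + 54105) = 1/((72 + 2*I*sqrt(31))**2 + 54105) = 1/(54105 + (72 + 2*I*sqrt(31))**2)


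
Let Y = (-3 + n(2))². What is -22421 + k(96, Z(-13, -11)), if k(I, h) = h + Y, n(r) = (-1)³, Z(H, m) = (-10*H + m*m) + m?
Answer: -22165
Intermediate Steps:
Z(H, m) = m + m² - 10*H (Z(H, m) = (-10*H + m²) + m = (m² - 10*H) + m = m + m² - 10*H)
n(r) = -1
Y = 16 (Y = (-3 - 1)² = (-4)² = 16)
k(I, h) = 16 + h (k(I, h) = h + 16 = 16 + h)
-22421 + k(96, Z(-13, -11)) = -22421 + (16 + (-11 + (-11)² - 10*(-13))) = -22421 + (16 + (-11 + 121 + 130)) = -22421 + (16 + 240) = -22421 + 256 = -22165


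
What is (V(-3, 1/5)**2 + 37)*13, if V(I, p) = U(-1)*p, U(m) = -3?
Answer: 12142/25 ≈ 485.68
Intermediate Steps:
V(I, p) = -3*p
(V(-3, 1/5)**2 + 37)*13 = ((-3/5)**2 + 37)*13 = (9/25 + 37)*13 = (934/25)*13 = 12142/25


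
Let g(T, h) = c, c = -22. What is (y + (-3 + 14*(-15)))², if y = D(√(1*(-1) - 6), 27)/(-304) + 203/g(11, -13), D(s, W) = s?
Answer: 552239223537/11182336 + 4889*I*√7/3344 ≈ 49385.0 + 3.8681*I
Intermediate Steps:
g(T, h) = -22
y = -203/22 - I*√7/304 (y = √(1*(-1) - 6)/(-304) + 203/(-22) = √(-1 - 6)*(-1/304) + 203*(-1/22) = √(-7)*(-1/304) - 203/22 = (I*√7)*(-1/304) - 203/22 = -I*√7/304 - 203/22 = -203/22 - I*√7/304 ≈ -9.2273 - 0.0087031*I)
(y + (-3 + 14*(-15)))² = ((-203/22 - I*√7/304) + (-3 + 14*(-15)))² = ((-203/22 - I*√7/304) + (-3 - 210))² = ((-203/22 - I*√7/304) - 213)² = (-4889/22 - I*√7/304)²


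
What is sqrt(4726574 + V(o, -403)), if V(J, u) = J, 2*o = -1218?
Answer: sqrt(4725965) ≈ 2173.9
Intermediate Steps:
o = -609 (o = (1/2)*(-1218) = -609)
sqrt(4726574 + V(o, -403)) = sqrt(4726574 - 609) = sqrt(4725965)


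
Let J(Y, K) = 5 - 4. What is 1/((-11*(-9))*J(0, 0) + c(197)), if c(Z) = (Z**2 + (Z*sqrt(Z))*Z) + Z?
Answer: -39105/295180079732 + 38809*sqrt(197)/295180079732 ≈ 1.7129e-6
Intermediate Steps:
J(Y, K) = 1
c(Z) = Z + Z**2 + Z**(5/2) (c(Z) = (Z**2 + Z**(3/2)*Z) + Z = (Z**2 + Z**(5/2)) + Z = Z + Z**2 + Z**(5/2))
1/((-11*(-9))*J(0, 0) + c(197)) = 1/(-11*(-9)*1 + (197 + 197**2 + 197**(5/2))) = 1/(99*1 + (197 + 38809 + 38809*sqrt(197))) = 1/(99 + (39006 + 38809*sqrt(197))) = 1/(39105 + 38809*sqrt(197))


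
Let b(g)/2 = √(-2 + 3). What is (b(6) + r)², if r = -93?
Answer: 8281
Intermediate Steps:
b(g) = 2 (b(g) = 2*√(-2 + 3) = 2*√1 = 2*1 = 2)
(b(6) + r)² = (2 - 93)² = (-91)² = 8281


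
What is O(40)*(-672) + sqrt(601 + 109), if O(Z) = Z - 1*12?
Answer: -18816 + sqrt(710) ≈ -18789.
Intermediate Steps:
O(Z) = -12 + Z (O(Z) = Z - 12 = -12 + Z)
O(40)*(-672) + sqrt(601 + 109) = (-12 + 40)*(-672) + sqrt(601 + 109) = 28*(-672) + sqrt(710) = -18816 + sqrt(710)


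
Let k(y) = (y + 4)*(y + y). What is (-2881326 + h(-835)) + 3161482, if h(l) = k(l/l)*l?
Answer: 271806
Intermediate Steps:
k(y) = 2*y*(4 + y) (k(y) = (4 + y)*(2*y) = 2*y*(4 + y))
h(l) = 10*l (h(l) = (2*(l/l)*(4 + l/l))*l = (2*1*(4 + 1))*l = (2*1*5)*l = 10*l)
(-2881326 + h(-835)) + 3161482 = (-2881326 + 10*(-835)) + 3161482 = (-2881326 - 8350) + 3161482 = -2889676 + 3161482 = 271806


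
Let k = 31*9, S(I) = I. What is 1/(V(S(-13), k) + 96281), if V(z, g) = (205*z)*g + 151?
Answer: -1/647103 ≈ -1.5453e-6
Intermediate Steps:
k = 279
V(z, g) = 151 + 205*g*z (V(z, g) = 205*g*z + 151 = 151 + 205*g*z)
1/(V(S(-13), k) + 96281) = 1/((151 + 205*279*(-13)) + 96281) = 1/((151 - 743535) + 96281) = 1/(-743384 + 96281) = 1/(-647103) = -1/647103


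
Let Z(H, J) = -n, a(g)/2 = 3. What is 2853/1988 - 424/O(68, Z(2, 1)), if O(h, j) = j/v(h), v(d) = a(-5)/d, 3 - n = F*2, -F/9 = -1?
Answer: -178951/168980 ≈ -1.0590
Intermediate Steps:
F = 9 (F = -9*(-1) = 9)
n = -15 (n = 3 - 9*2 = 3 - 1*18 = 3 - 18 = -15)
a(g) = 6 (a(g) = 2*3 = 6)
v(d) = 6/d
Z(H, J) = 15 (Z(H, J) = -1*(-15) = 15)
O(h, j) = h*j/6 (O(h, j) = j/((6/h)) = j*(h/6) = h*j/6)
2853/1988 - 424/O(68, Z(2, 1)) = 2853/1988 - 424/((⅙)*68*15) = 2853*(1/1988) - 424/170 = 2853/1988 - 424*1/170 = 2853/1988 - 212/85 = -178951/168980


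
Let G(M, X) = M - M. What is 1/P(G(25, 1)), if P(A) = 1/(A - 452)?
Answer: -452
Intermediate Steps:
G(M, X) = 0
P(A) = 1/(-452 + A)
1/P(G(25, 1)) = 1/(1/(-452 + 0)) = 1/(1/(-452)) = 1/(-1/452) = -452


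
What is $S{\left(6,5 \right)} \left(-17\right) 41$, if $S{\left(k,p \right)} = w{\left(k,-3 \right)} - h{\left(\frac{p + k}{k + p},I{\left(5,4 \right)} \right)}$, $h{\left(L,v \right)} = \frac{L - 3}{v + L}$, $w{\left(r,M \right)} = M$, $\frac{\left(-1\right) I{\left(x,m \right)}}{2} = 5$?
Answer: $\frac{20213}{9} \approx 2245.9$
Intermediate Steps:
$I{\left(x,m \right)} = -10$ ($I{\left(x,m \right)} = \left(-2\right) 5 = -10$)
$h{\left(L,v \right)} = \frac{-3 + L}{L + v}$
$S{\left(k,p \right)} = - \frac{29}{9}$ ($S{\left(k,p \right)} = -3 - \frac{-3 + \frac{p + k}{k + p}}{\frac{p + k}{k + p} - 10} = -3 - \frac{-3 + \frac{k + p}{k + p}}{\frac{k + p}{k + p} - 10} = -3 - \frac{-3 + 1}{1 - 10} = -3 - \frac{1}{-9} \left(-2\right) = -3 - \left(- \frac{1}{9}\right) \left(-2\right) = -3 - \frac{2}{9} = - \frac{29}{9}$)
$S{\left(6,5 \right)} \left(-17\right) 41 = \left(- \frac{29}{9}\right) \left(-17\right) 41 = \frac{493}{9} \cdot 41 = \frac{20213}{9}$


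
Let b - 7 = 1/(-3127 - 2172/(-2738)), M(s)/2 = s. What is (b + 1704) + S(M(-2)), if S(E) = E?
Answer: 7305577970/4279777 ≈ 1707.0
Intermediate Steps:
M(s) = 2*s
b = 29957070/4279777 (b = 7 + 1/(-3127 - 2172/(-2738)) = 7 + 1/(-3127 - 2172*(-1/2738)) = 7 + 1/(-3127 + 1086/1369) = 7 + 1/(-4279777/1369) = 7 - 1369/4279777 = 29957070/4279777 ≈ 6.9997)
(b + 1704) + S(M(-2)) = (29957070/4279777 + 1704) + 2*(-2) = 7322697078/4279777 - 4 = 7305577970/4279777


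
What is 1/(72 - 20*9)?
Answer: -1/108 ≈ -0.0092593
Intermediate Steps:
1/(72 - 20*9) = 1/(72 - 180) = 1/(-108) = -1/108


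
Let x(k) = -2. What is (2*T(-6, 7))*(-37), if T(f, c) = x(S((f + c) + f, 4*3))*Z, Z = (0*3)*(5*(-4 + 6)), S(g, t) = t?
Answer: 0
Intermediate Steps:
Z = 0 (Z = 0*(5*2) = 0*10 = 0)
T(f, c) = 0 (T(f, c) = -2*0 = 0)
(2*T(-6, 7))*(-37) = (2*0)*(-37) = 0*(-37) = 0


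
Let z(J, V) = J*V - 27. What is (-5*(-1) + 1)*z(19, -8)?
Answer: -1074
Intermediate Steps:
z(J, V) = -27 + J*V
(-5*(-1) + 1)*z(19, -8) = (-5*(-1) + 1)*(-27 + 19*(-8)) = (5 + 1)*(-27 - 152) = 6*(-179) = -1074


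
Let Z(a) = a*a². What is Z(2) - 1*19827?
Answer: -19819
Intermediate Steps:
Z(a) = a³
Z(2) - 1*19827 = 2³ - 1*19827 = 8 - 19827 = -19819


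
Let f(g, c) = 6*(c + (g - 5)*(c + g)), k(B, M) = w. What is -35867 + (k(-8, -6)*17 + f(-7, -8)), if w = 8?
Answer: -34699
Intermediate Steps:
k(B, M) = 8
f(g, c) = 6*c + 6*(-5 + g)*(c + g) (f(g, c) = 6*(c + (-5 + g)*(c + g)) = 6*c + 6*(-5 + g)*(c + g))
-35867 + (k(-8, -6)*17 + f(-7, -8)) = -35867 + (8*17 + (-30*(-7) - 24*(-8) + 6*(-7)² + 6*(-8)*(-7))) = -35867 + (136 + (210 + 192 + 6*49 + 336)) = -35867 + (136 + (210 + 192 + 294 + 336)) = -35867 + (136 + 1032) = -35867 + 1168 = -34699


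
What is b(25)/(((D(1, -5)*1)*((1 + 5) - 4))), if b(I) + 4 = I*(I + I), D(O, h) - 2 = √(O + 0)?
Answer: 623/3 ≈ 207.67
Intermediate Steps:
D(O, h) = 2 + √O (D(O, h) = 2 + √(O + 0) = 2 + √O)
b(I) = -4 + 2*I² (b(I) = -4 + I*(I + I) = -4 + I*(2*I) = -4 + 2*I²)
b(25)/(((D(1, -5)*1)*((1 + 5) - 4))) = (-4 + 2*25²)/((((2 + √1)*1)*((1 + 5) - 4))) = (-4 + 2*625)/((((2 + 1)*1)*(6 - 4))) = (-4 + 1250)/(((3*1)*2)) = 1246/((3*2)) = 1246/6 = 1246*(⅙) = 623/3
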